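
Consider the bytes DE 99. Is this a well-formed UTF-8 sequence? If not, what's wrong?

valid

Leading byte 0xDE = 11011110 → 2-byte form.
Continuation bytes 0x99=10011001 all match 10xxxxxx.
Decoded value 0x799 is ≥ 0x80 (shortest form) and not a surrogate.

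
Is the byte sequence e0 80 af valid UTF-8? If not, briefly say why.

Leading byte 0xE0 = 11100000 → 3-byte form.
Continuation bytes all match 10xxxxxx. Payload decodes to 0x2F.
But 0x2F < 0x800, the minimum for a 3-byte sequence — this is an overlong encoding.

invalid (overlong encoding)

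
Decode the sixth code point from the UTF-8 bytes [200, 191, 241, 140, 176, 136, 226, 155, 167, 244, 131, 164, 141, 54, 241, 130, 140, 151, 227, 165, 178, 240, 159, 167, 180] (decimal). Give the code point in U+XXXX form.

Offset 0: leading byte 0xC8 = 11001000 → 2-byte char #1 = C8 BF.
Offset 2: leading byte 0xF1 = 11110001 → 4-byte char #2 = F1 8C B0 88.
Offset 6: leading byte 0xE2 = 11100010 → 3-byte char #3 = E2 9B A7.
Offset 9: leading byte 0xF4 = 11110100 → 4-byte char #4 = F4 83 A4 8D.
Offset 13: leading byte 0x36 = 00110110 → 1-byte char #5 = 36.
Offset 14: leading byte 0xF1 = 11110001 → 4-byte char #6 = F1 82 8C 97.
Leading byte 0xF1 = 11110001 matches 11110xxx → 4-byte sequence.
Byte 1: 0xF1 = 11110001, payload 001 (3 bits).
Byte 2: 0x82 = 10000010 (10xxxxxx ✓), payload 000010.
Byte 3: 0x8C = 10001100 (10xxxxxx ✓), payload 001100.
Byte 4: 0x97 = 10010111 (10xxxxxx ✓), payload 010111.
Concatenate: 001000010001100010111 = 0x42317 (21 bits → U+42317).

U+42317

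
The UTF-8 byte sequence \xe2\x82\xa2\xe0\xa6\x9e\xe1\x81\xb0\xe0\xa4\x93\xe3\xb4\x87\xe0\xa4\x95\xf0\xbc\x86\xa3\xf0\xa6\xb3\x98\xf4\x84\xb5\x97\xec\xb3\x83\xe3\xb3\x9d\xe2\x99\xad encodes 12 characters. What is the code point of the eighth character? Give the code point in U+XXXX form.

U+26CD8

Offset 0: leading byte 0xE2 = 11100010 → 3-byte char #1 = E2 82 A2.
Offset 3: leading byte 0xE0 = 11100000 → 3-byte char #2 = E0 A6 9E.
Offset 6: leading byte 0xE1 = 11100001 → 3-byte char #3 = E1 81 B0.
Offset 9: leading byte 0xE0 = 11100000 → 3-byte char #4 = E0 A4 93.
Offset 12: leading byte 0xE3 = 11100011 → 3-byte char #5 = E3 B4 87.
Offset 15: leading byte 0xE0 = 11100000 → 3-byte char #6 = E0 A4 95.
Offset 18: leading byte 0xF0 = 11110000 → 4-byte char #7 = F0 BC 86 A3.
Offset 22: leading byte 0xF0 = 11110000 → 4-byte char #8 = F0 A6 B3 98.
Leading byte 0xF0 = 11110000 matches 11110xxx → 4-byte sequence.
Byte 1: 0xF0 = 11110000, payload 000 (3 bits).
Byte 2: 0xA6 = 10100110 (10xxxxxx ✓), payload 100110.
Byte 3: 0xB3 = 10110011 (10xxxxxx ✓), payload 110011.
Byte 4: 0x98 = 10011000 (10xxxxxx ✓), payload 011000.
Concatenate: 000100110110011011000 = 0x26CD8 (21 bits → U+26CD8).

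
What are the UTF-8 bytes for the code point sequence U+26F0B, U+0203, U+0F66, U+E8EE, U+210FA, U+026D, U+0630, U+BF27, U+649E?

U+26F0B: 4-byte form → F0 A6 BC 8B.
U+0203: 2-byte form → C8 83.
U+0F66: 3-byte form → E0 BD A6.
U+E8EE: 3-byte form → EE A3 AE.
U+210FA: 4-byte form → F0 A1 83 BA.
U+026D: 2-byte form → C9 AD.
U+0630: 2-byte form → D8 B0.
U+BF27: 3-byte form → EB BC A7.
U+649E: 3-byte form → E6 92 9E.
Concatenated (26 bytes): F0 A6 BC 8B C8 83 E0 BD A6 EE A3 AE F0 A1 83 BA C9 AD D8 B0 EB BC A7 E6 92 9E.

F0 A6 BC 8B C8 83 E0 BD A6 EE A3 AE F0 A1 83 BA C9 AD D8 B0 EB BC A7 E6 92 9E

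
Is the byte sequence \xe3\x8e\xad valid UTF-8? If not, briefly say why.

valid

Leading byte 0xE3 = 11100011 → 3-byte form.
Continuation bytes 0x8E=10001110, 0xAD=10101101 all match 10xxxxxx.
Decoded value 0x33AD is ≥ 0x800 (shortest form) and not a surrogate.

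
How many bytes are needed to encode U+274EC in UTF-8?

U+274EC = 0x274EC. UTF-8 uses 1 byte below 0x80, 2 below 0x800, 3 below 0x10000, 4 up to 0x10FFFF. 0x274EC is in U+10000–U+10FFFF → 4 bytes.

4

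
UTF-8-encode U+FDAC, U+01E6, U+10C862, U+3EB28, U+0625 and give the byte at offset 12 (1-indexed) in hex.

1-indexed offset 12 is 0-indexed offset 11.
U+FDAC → 3-byte form EF B6 AC at offsets 0–2.
U+01E6 → 2-byte form C7 A6 at offsets 3–4.
U+10C862 → 4-byte form F4 8C A1 A2 at offsets 5–8.
U+3EB28 → 4-byte form F0 BE AC A8 at offsets 9–12.
Offset 11 falls in char 4's range; it's byte 3 of F0 BE AC A8 = 0xAC.

0xAC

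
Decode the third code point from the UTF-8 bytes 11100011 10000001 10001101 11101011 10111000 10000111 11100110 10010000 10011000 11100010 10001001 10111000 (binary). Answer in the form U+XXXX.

Offset 0: leading byte 0xE3 = 11100011 → 3-byte char #1 = E3 81 8D.
Offset 3: leading byte 0xEB = 11101011 → 3-byte char #2 = EB B8 87.
Offset 6: leading byte 0xE6 = 11100110 → 3-byte char #3 = E6 90 98.
Leading byte 0xE6 = 11100110 matches 1110xxxx → 3-byte sequence.
Byte 1: 0xE6 = 11100110, payload 0110 (4 bits).
Byte 2: 0x90 = 10010000 (10xxxxxx ✓), payload 010000.
Byte 3: 0x98 = 10011000 (10xxxxxx ✓), payload 011000.
Concatenate: 0110010000011000 = 0x6418 (16 bits → U+6418).

U+6418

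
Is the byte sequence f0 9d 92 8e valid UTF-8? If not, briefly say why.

Leading byte 0xF0 = 11110000 → 4-byte form.
Continuation bytes 0x9D=10011101, 0x92=10010010, 0x8E=10001110 all match 10xxxxxx.
Decoded value 0x1D48E is ≥ 0x10000 (shortest form) and not a surrogate.

valid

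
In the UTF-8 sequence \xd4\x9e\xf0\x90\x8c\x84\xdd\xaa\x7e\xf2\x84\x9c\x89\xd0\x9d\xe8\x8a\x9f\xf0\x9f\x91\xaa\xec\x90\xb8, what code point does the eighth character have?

Offset 0: leading byte 0xD4 = 11010100 → 2-byte char #1 = D4 9E.
Offset 2: leading byte 0xF0 = 11110000 → 4-byte char #2 = F0 90 8C 84.
Offset 6: leading byte 0xDD = 11011101 → 2-byte char #3 = DD AA.
Offset 8: leading byte 0x7E = 01111110 → 1-byte char #4 = 7E.
Offset 9: leading byte 0xF2 = 11110010 → 4-byte char #5 = F2 84 9C 89.
Offset 13: leading byte 0xD0 = 11010000 → 2-byte char #6 = D0 9D.
Offset 15: leading byte 0xE8 = 11101000 → 3-byte char #7 = E8 8A 9F.
Offset 18: leading byte 0xF0 = 11110000 → 4-byte char #8 = F0 9F 91 AA.
Leading byte 0xF0 = 11110000 matches 11110xxx → 4-byte sequence.
Byte 1: 0xF0 = 11110000, payload 000 (3 bits).
Byte 2: 0x9F = 10011111 (10xxxxxx ✓), payload 011111.
Byte 3: 0x91 = 10010001 (10xxxxxx ✓), payload 010001.
Byte 4: 0xAA = 10101010 (10xxxxxx ✓), payload 101010.
Concatenate: 000011111010001101010 = 0x1F46A (21 bits → U+1F46A).

U+1F46A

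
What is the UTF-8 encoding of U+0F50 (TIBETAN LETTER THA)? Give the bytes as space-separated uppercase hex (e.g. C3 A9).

E0 BD 90

U+0F50 = 0xF50 = 3920 decimal. In range U+0800–U+FFFF → 3-byte form: 1110xxxx 10xxxxxx 10xxxxxx.
Binary (16 bits): 0000111101010000.
Split 4+6+6: 0000 | 111101 | 010000.
Byte 1: 11100000 = 0xE0.
Byte 2: 10111101 = 0xBD.
Byte 3: 10010000 = 0x90.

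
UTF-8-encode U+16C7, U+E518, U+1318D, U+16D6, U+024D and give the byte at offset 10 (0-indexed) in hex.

0xE1

U+16C7 → 3-byte form E1 9B 87 at offsets 0–2.
U+E518 → 3-byte form EE 94 98 at offsets 3–5.
U+1318D → 4-byte form F0 93 86 8D at offsets 6–9.
U+16D6 → 3-byte form E1 9B 96 at offsets 10–12.
Offset 10 falls in char 4's range; it's byte 1 of E1 9B 96 = 0xE1.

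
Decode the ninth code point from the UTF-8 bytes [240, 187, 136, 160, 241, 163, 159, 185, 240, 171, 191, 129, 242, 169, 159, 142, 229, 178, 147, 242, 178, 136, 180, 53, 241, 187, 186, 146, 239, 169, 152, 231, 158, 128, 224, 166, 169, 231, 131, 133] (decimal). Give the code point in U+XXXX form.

Offset 0: leading byte 0xF0 = 11110000 → 4-byte char #1 = F0 BB 88 A0.
Offset 4: leading byte 0xF1 = 11110001 → 4-byte char #2 = F1 A3 9F B9.
Offset 8: leading byte 0xF0 = 11110000 → 4-byte char #3 = F0 AB BF 81.
Offset 12: leading byte 0xF2 = 11110010 → 4-byte char #4 = F2 A9 9F 8E.
Offset 16: leading byte 0xE5 = 11100101 → 3-byte char #5 = E5 B2 93.
Offset 19: leading byte 0xF2 = 11110010 → 4-byte char #6 = F2 B2 88 B4.
Offset 23: leading byte 0x35 = 00110101 → 1-byte char #7 = 35.
Offset 24: leading byte 0xF1 = 11110001 → 4-byte char #8 = F1 BB BA 92.
Offset 28: leading byte 0xEF = 11101111 → 3-byte char #9 = EF A9 98.
Leading byte 0xEF = 11101111 matches 1110xxxx → 3-byte sequence.
Byte 1: 0xEF = 11101111, payload 1111 (4 bits).
Byte 2: 0xA9 = 10101001 (10xxxxxx ✓), payload 101001.
Byte 3: 0x98 = 10011000 (10xxxxxx ✓), payload 011000.
Concatenate: 1111101001011000 = 0xFA58 (16 bits → U+FA58).

U+FA58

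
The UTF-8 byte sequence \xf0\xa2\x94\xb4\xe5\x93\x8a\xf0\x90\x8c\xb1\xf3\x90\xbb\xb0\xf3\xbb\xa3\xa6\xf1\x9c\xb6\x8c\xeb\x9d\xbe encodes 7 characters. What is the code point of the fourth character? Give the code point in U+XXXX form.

Offset 0: leading byte 0xF0 = 11110000 → 4-byte char #1 = F0 A2 94 B4.
Offset 4: leading byte 0xE5 = 11100101 → 3-byte char #2 = E5 93 8A.
Offset 7: leading byte 0xF0 = 11110000 → 4-byte char #3 = F0 90 8C B1.
Offset 11: leading byte 0xF3 = 11110011 → 4-byte char #4 = F3 90 BB B0.
Leading byte 0xF3 = 11110011 matches 11110xxx → 4-byte sequence.
Byte 1: 0xF3 = 11110011, payload 011 (3 bits).
Byte 2: 0x90 = 10010000 (10xxxxxx ✓), payload 010000.
Byte 3: 0xBB = 10111011 (10xxxxxx ✓), payload 111011.
Byte 4: 0xB0 = 10110000 (10xxxxxx ✓), payload 110000.
Concatenate: 011010000111011110000 = 0xD0EF0 (21 bits → U+D0EF0).

U+D0EF0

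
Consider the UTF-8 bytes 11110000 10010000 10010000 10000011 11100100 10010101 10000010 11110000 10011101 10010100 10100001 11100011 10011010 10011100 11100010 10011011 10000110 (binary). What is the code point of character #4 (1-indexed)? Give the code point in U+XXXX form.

Offset 0: leading byte 0xF0 = 11110000 → 4-byte char #1 = F0 90 90 83.
Offset 4: leading byte 0xE4 = 11100100 → 3-byte char #2 = E4 95 82.
Offset 7: leading byte 0xF0 = 11110000 → 4-byte char #3 = F0 9D 94 A1.
Offset 11: leading byte 0xE3 = 11100011 → 3-byte char #4 = E3 9A 9C.
Leading byte 0xE3 = 11100011 matches 1110xxxx → 3-byte sequence.
Byte 1: 0xE3 = 11100011, payload 0011 (4 bits).
Byte 2: 0x9A = 10011010 (10xxxxxx ✓), payload 011010.
Byte 3: 0x9C = 10011100 (10xxxxxx ✓), payload 011100.
Concatenate: 0011011010011100 = 0x369C (16 bits → U+369C).

U+369C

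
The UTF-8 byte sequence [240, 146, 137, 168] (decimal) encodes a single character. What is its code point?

U+12268

Leading byte 0xF0 = 11110000 matches 11110xxx → 4-byte sequence.
Byte 1: 0xF0 = 11110000, payload 000 (3 bits).
Byte 2: 0x92 = 10010010 (10xxxxxx ✓), payload 010010.
Byte 3: 0x89 = 10001001 (10xxxxxx ✓), payload 001001.
Byte 4: 0xA8 = 10101000 (10xxxxxx ✓), payload 101000.
Concatenate: 000010010001001101000 = 0x12268 (21 bits → U+12268).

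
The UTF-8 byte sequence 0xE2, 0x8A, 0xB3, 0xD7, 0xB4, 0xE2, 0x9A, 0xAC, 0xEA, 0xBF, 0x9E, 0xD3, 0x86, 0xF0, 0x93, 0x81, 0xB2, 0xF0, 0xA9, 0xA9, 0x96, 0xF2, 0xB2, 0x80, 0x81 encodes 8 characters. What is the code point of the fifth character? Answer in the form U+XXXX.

Offset 0: leading byte 0xE2 = 11100010 → 3-byte char #1 = E2 8A B3.
Offset 3: leading byte 0xD7 = 11010111 → 2-byte char #2 = D7 B4.
Offset 5: leading byte 0xE2 = 11100010 → 3-byte char #3 = E2 9A AC.
Offset 8: leading byte 0xEA = 11101010 → 3-byte char #4 = EA BF 9E.
Offset 11: leading byte 0xD3 = 11010011 → 2-byte char #5 = D3 86.
Leading byte 0xD3 = 11010011 matches 110xxxxx → 2-byte sequence.
Byte 1: 0xD3 = 11010011, payload 10011 (5 bits).
Byte 2: 0x86 = 10000110 (10xxxxxx ✓), payload 000110.
Concatenate: 10011000110 = 0x4C6 (11 bits → U+04C6).

U+04C6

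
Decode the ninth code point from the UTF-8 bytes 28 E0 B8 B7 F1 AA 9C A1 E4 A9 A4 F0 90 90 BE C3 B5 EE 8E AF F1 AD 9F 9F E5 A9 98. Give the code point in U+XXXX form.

Offset 0: leading byte 0x28 = 00101000 → 1-byte char #1 = 28.
Offset 1: leading byte 0xE0 = 11100000 → 3-byte char #2 = E0 B8 B7.
Offset 4: leading byte 0xF1 = 11110001 → 4-byte char #3 = F1 AA 9C A1.
Offset 8: leading byte 0xE4 = 11100100 → 3-byte char #4 = E4 A9 A4.
Offset 11: leading byte 0xF0 = 11110000 → 4-byte char #5 = F0 90 90 BE.
Offset 15: leading byte 0xC3 = 11000011 → 2-byte char #6 = C3 B5.
Offset 17: leading byte 0xEE = 11101110 → 3-byte char #7 = EE 8E AF.
Offset 20: leading byte 0xF1 = 11110001 → 4-byte char #8 = F1 AD 9F 9F.
Offset 24: leading byte 0xE5 = 11100101 → 3-byte char #9 = E5 A9 98.
Leading byte 0xE5 = 11100101 matches 1110xxxx → 3-byte sequence.
Byte 1: 0xE5 = 11100101, payload 0101 (4 bits).
Byte 2: 0xA9 = 10101001 (10xxxxxx ✓), payload 101001.
Byte 3: 0x98 = 10011000 (10xxxxxx ✓), payload 011000.
Concatenate: 0101101001011000 = 0x5A58 (16 bits → U+5A58).

U+5A58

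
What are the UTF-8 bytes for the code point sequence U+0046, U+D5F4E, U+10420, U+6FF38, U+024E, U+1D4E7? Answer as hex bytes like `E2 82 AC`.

46 F3 95 BD 8E F0 90 90 A0 F1 AF BC B8 C9 8E F0 9D 93 A7

U+0046: 1-byte form → 46.
U+D5F4E: 4-byte form → F3 95 BD 8E.
U+10420: 4-byte form → F0 90 90 A0.
U+6FF38: 4-byte form → F1 AF BC B8.
U+024E: 2-byte form → C9 8E.
U+1D4E7: 4-byte form → F0 9D 93 A7.
Concatenated (19 bytes): 46 F3 95 BD 8E F0 90 90 A0 F1 AF BC B8 C9 8E F0 9D 93 A7.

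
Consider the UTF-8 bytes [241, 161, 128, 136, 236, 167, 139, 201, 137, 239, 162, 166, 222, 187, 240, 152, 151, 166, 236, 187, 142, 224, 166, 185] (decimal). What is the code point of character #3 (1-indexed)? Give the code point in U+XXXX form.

U+0249

Offset 0: leading byte 0xF1 = 11110001 → 4-byte char #1 = F1 A1 80 88.
Offset 4: leading byte 0xEC = 11101100 → 3-byte char #2 = EC A7 8B.
Offset 7: leading byte 0xC9 = 11001001 → 2-byte char #3 = C9 89.
Leading byte 0xC9 = 11001001 matches 110xxxxx → 2-byte sequence.
Byte 1: 0xC9 = 11001001, payload 01001 (5 bits).
Byte 2: 0x89 = 10001001 (10xxxxxx ✓), payload 001001.
Concatenate: 01001001001 = 0x249 (11 bits → U+0249).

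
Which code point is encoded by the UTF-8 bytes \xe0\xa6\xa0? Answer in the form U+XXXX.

Leading byte 0xE0 = 11100000 matches 1110xxxx → 3-byte sequence.
Byte 1: 0xE0 = 11100000, payload 0000 (4 bits).
Byte 2: 0xA6 = 10100110 (10xxxxxx ✓), payload 100110.
Byte 3: 0xA0 = 10100000 (10xxxxxx ✓), payload 100000.
Concatenate: 0000100110100000 = 0x9A0 (16 bits → U+09A0).

U+09A0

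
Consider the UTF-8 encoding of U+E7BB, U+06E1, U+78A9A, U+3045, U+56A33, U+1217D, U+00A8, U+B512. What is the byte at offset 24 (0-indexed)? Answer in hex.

0x92

U+E7BB → 3-byte form EE 9E BB at offsets 0–2.
U+06E1 → 2-byte form DB A1 at offsets 3–4.
U+78A9A → 4-byte form F1 B8 AA 9A at offsets 5–8.
U+3045 → 3-byte form E3 81 85 at offsets 9–11.
U+56A33 → 4-byte form F1 96 A8 B3 at offsets 12–15.
U+1217D → 4-byte form F0 92 85 BD at offsets 16–19.
U+00A8 → 2-byte form C2 A8 at offsets 20–21.
U+B512 → 3-byte form EB 94 92 at offsets 22–24.
Offset 24 falls in char 8's range; it's byte 3 of EB 94 92 = 0x92.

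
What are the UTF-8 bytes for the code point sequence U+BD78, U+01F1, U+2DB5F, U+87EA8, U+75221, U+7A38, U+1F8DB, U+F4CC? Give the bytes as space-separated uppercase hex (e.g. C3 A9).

U+BD78: 3-byte form → EB B5 B8.
U+01F1: 2-byte form → C7 B1.
U+2DB5F: 4-byte form → F0 AD AD 9F.
U+87EA8: 4-byte form → F2 87 BA A8.
U+75221: 4-byte form → F1 B5 88 A1.
U+7A38: 3-byte form → E7 A8 B8.
U+1F8DB: 4-byte form → F0 9F A3 9B.
U+F4CC: 3-byte form → EF 93 8C.
Concatenated (27 bytes): EB B5 B8 C7 B1 F0 AD AD 9F F2 87 BA A8 F1 B5 88 A1 E7 A8 B8 F0 9F A3 9B EF 93 8C.

EB B5 B8 C7 B1 F0 AD AD 9F F2 87 BA A8 F1 B5 88 A1 E7 A8 B8 F0 9F A3 9B EF 93 8C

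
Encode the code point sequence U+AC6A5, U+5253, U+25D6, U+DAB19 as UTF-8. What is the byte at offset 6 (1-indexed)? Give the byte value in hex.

0x89

1-indexed offset 6 is 0-indexed offset 5.
U+AC6A5 → 4-byte form F2 AC 9A A5 at offsets 0–3.
U+5253 → 3-byte form E5 89 93 at offsets 4–6.
Offset 5 falls in char 2's range; it's byte 2 of E5 89 93 = 0x89.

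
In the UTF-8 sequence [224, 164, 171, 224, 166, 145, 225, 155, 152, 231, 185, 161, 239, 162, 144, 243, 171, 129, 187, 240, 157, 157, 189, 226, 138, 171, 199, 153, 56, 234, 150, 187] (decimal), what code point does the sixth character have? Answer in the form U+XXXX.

U+EB07B

Offset 0: leading byte 0xE0 = 11100000 → 3-byte char #1 = E0 A4 AB.
Offset 3: leading byte 0xE0 = 11100000 → 3-byte char #2 = E0 A6 91.
Offset 6: leading byte 0xE1 = 11100001 → 3-byte char #3 = E1 9B 98.
Offset 9: leading byte 0xE7 = 11100111 → 3-byte char #4 = E7 B9 A1.
Offset 12: leading byte 0xEF = 11101111 → 3-byte char #5 = EF A2 90.
Offset 15: leading byte 0xF3 = 11110011 → 4-byte char #6 = F3 AB 81 BB.
Leading byte 0xF3 = 11110011 matches 11110xxx → 4-byte sequence.
Byte 1: 0xF3 = 11110011, payload 011 (3 bits).
Byte 2: 0xAB = 10101011 (10xxxxxx ✓), payload 101011.
Byte 3: 0x81 = 10000001 (10xxxxxx ✓), payload 000001.
Byte 4: 0xBB = 10111011 (10xxxxxx ✓), payload 111011.
Concatenate: 011101011000001111011 = 0xEB07B (21 bits → U+EB07B).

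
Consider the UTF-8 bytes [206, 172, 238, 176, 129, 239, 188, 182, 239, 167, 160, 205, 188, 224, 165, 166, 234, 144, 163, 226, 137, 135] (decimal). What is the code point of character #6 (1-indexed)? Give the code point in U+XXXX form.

U+0966

Offset 0: leading byte 0xCE = 11001110 → 2-byte char #1 = CE AC.
Offset 2: leading byte 0xEE = 11101110 → 3-byte char #2 = EE B0 81.
Offset 5: leading byte 0xEF = 11101111 → 3-byte char #3 = EF BC B6.
Offset 8: leading byte 0xEF = 11101111 → 3-byte char #4 = EF A7 A0.
Offset 11: leading byte 0xCD = 11001101 → 2-byte char #5 = CD BC.
Offset 13: leading byte 0xE0 = 11100000 → 3-byte char #6 = E0 A5 A6.
Leading byte 0xE0 = 11100000 matches 1110xxxx → 3-byte sequence.
Byte 1: 0xE0 = 11100000, payload 0000 (4 bits).
Byte 2: 0xA5 = 10100101 (10xxxxxx ✓), payload 100101.
Byte 3: 0xA6 = 10100110 (10xxxxxx ✓), payload 100110.
Concatenate: 0000100101100110 = 0x966 (16 bits → U+0966).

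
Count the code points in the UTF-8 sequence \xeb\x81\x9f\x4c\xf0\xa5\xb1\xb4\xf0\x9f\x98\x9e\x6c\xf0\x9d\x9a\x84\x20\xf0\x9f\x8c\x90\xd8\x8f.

9

Byte at offset 0: 0xEB = 11101011 → 3-byte char (#1). Advance 3.
Byte at offset 3: 0x4C = 01001100 → 1-byte char (#2). Advance 1.
Byte at offset 4: 0xF0 = 11110000 → 4-byte char (#3). Advance 4.
Byte at offset 8: 0xF0 = 11110000 → 4-byte char (#4). Advance 4.
Byte at offset 12: 0x6C = 01101100 → 1-byte char (#5). Advance 1.
Byte at offset 13: 0xF0 = 11110000 → 4-byte char (#6). Advance 4.
Byte at offset 17: 0x20 = 00100000 → 1-byte char (#7). Advance 1.
Byte at offset 18: 0xF0 = 11110000 → 4-byte char (#8). Advance 4.
Byte at offset 22: 0xD8 = 11011000 → 2-byte char (#9). Advance 2.
Reached end at offset 24 after 9 code points.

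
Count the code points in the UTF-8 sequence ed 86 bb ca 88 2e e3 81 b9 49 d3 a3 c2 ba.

Byte at offset 0: 0xED = 11101101 → 3-byte char (#1). Advance 3.
Byte at offset 3: 0xCA = 11001010 → 2-byte char (#2). Advance 2.
Byte at offset 5: 0x2E = 00101110 → 1-byte char (#3). Advance 1.
Byte at offset 6: 0xE3 = 11100011 → 3-byte char (#4). Advance 3.
Byte at offset 9: 0x49 = 01001001 → 1-byte char (#5). Advance 1.
Byte at offset 10: 0xD3 = 11010011 → 2-byte char (#6). Advance 2.
Byte at offset 12: 0xC2 = 11000010 → 2-byte char (#7). Advance 2.
Reached end at offset 14 after 7 code points.

7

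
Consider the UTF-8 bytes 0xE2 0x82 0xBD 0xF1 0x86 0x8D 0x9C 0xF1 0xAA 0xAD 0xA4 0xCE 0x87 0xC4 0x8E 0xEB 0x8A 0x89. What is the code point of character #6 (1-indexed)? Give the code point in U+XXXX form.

U+B289

Offset 0: leading byte 0xE2 = 11100010 → 3-byte char #1 = E2 82 BD.
Offset 3: leading byte 0xF1 = 11110001 → 4-byte char #2 = F1 86 8D 9C.
Offset 7: leading byte 0xF1 = 11110001 → 4-byte char #3 = F1 AA AD A4.
Offset 11: leading byte 0xCE = 11001110 → 2-byte char #4 = CE 87.
Offset 13: leading byte 0xC4 = 11000100 → 2-byte char #5 = C4 8E.
Offset 15: leading byte 0xEB = 11101011 → 3-byte char #6 = EB 8A 89.
Leading byte 0xEB = 11101011 matches 1110xxxx → 3-byte sequence.
Byte 1: 0xEB = 11101011, payload 1011 (4 bits).
Byte 2: 0x8A = 10001010 (10xxxxxx ✓), payload 001010.
Byte 3: 0x89 = 10001001 (10xxxxxx ✓), payload 001001.
Concatenate: 1011001010001001 = 0xB289 (16 bits → U+B289).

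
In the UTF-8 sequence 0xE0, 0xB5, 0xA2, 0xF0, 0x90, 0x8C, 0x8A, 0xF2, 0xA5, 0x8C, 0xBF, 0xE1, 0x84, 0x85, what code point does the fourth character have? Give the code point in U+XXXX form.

Offset 0: leading byte 0xE0 = 11100000 → 3-byte char #1 = E0 B5 A2.
Offset 3: leading byte 0xF0 = 11110000 → 4-byte char #2 = F0 90 8C 8A.
Offset 7: leading byte 0xF2 = 11110010 → 4-byte char #3 = F2 A5 8C BF.
Offset 11: leading byte 0xE1 = 11100001 → 3-byte char #4 = E1 84 85.
Leading byte 0xE1 = 11100001 matches 1110xxxx → 3-byte sequence.
Byte 1: 0xE1 = 11100001, payload 0001 (4 bits).
Byte 2: 0x84 = 10000100 (10xxxxxx ✓), payload 000100.
Byte 3: 0x85 = 10000101 (10xxxxxx ✓), payload 000101.
Concatenate: 0001000100000101 = 0x1105 (16 bits → U+1105).

U+1105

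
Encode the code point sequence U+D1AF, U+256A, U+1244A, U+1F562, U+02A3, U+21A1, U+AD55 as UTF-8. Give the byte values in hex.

U+D1AF: 3-byte form → ED 86 AF.
U+256A: 3-byte form → E2 95 AA.
U+1244A: 4-byte form → F0 92 91 8A.
U+1F562: 4-byte form → F0 9F 95 A2.
U+02A3: 2-byte form → CA A3.
U+21A1: 3-byte form → E2 86 A1.
U+AD55: 3-byte form → EA B5 95.
Concatenated (22 bytes): ED 86 AF E2 95 AA F0 92 91 8A F0 9F 95 A2 CA A3 E2 86 A1 EA B5 95.

ED 86 AF E2 95 AA F0 92 91 8A F0 9F 95 A2 CA A3 E2 86 A1 EA B5 95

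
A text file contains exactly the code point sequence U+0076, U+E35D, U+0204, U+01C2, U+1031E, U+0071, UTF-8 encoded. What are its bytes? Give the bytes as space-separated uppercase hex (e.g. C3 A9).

76 EE 8D 9D C8 84 C7 82 F0 90 8C 9E 71

U+0076: 1-byte form → 76.
U+E35D: 3-byte form → EE 8D 9D.
U+0204: 2-byte form → C8 84.
U+01C2: 2-byte form → C7 82.
U+1031E: 4-byte form → F0 90 8C 9E.
U+0071: 1-byte form → 71.
Concatenated (13 bytes): 76 EE 8D 9D C8 84 C7 82 F0 90 8C 9E 71.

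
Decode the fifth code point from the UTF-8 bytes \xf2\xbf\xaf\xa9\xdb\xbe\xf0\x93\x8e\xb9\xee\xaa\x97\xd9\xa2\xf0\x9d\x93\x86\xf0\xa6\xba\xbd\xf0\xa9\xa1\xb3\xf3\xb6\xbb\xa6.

U+0662

Offset 0: leading byte 0xF2 = 11110010 → 4-byte char #1 = F2 BF AF A9.
Offset 4: leading byte 0xDB = 11011011 → 2-byte char #2 = DB BE.
Offset 6: leading byte 0xF0 = 11110000 → 4-byte char #3 = F0 93 8E B9.
Offset 10: leading byte 0xEE = 11101110 → 3-byte char #4 = EE AA 97.
Offset 13: leading byte 0xD9 = 11011001 → 2-byte char #5 = D9 A2.
Leading byte 0xD9 = 11011001 matches 110xxxxx → 2-byte sequence.
Byte 1: 0xD9 = 11011001, payload 11001 (5 bits).
Byte 2: 0xA2 = 10100010 (10xxxxxx ✓), payload 100010.
Concatenate: 11001100010 = 0x662 (11 bits → U+0662).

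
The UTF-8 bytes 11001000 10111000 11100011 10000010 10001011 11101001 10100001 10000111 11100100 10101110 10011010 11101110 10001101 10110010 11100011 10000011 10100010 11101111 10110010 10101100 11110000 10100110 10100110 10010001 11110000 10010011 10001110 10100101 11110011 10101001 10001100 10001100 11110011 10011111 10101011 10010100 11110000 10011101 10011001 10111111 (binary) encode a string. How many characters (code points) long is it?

12

Byte at offset 0: 0xC8 = 11001000 → 2-byte char (#1). Advance 2.
Byte at offset 2: 0xE3 = 11100011 → 3-byte char (#2). Advance 3.
Byte at offset 5: 0xE9 = 11101001 → 3-byte char (#3). Advance 3.
Byte at offset 8: 0xE4 = 11100100 → 3-byte char (#4). Advance 3.
Byte at offset 11: 0xEE = 11101110 → 3-byte char (#5). Advance 3.
Byte at offset 14: 0xE3 = 11100011 → 3-byte char (#6). Advance 3.
Byte at offset 17: 0xEF = 11101111 → 3-byte char (#7). Advance 3.
Byte at offset 20: 0xF0 = 11110000 → 4-byte char (#8). Advance 4.
Byte at offset 24: 0xF0 = 11110000 → 4-byte char (#9). Advance 4.
Byte at offset 28: 0xF3 = 11110011 → 4-byte char (#10). Advance 4.
Byte at offset 32: 0xF3 = 11110011 → 4-byte char (#11). Advance 4.
Byte at offset 36: 0xF0 = 11110000 → 4-byte char (#12). Advance 4.
Reached end at offset 40 after 12 code points.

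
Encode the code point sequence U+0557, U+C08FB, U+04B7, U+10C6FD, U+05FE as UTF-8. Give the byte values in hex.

U+0557: 2-byte form → D5 97.
U+C08FB: 4-byte form → F3 80 A3 BB.
U+04B7: 2-byte form → D2 B7.
U+10C6FD: 4-byte form → F4 8C 9B BD.
U+05FE: 2-byte form → D7 BE.
Concatenated (14 bytes): D5 97 F3 80 A3 BB D2 B7 F4 8C 9B BD D7 BE.

D5 97 F3 80 A3 BB D2 B7 F4 8C 9B BD D7 BE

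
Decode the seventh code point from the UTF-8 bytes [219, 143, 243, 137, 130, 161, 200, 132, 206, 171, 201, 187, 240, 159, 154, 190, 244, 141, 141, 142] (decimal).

U+10D34E

Offset 0: leading byte 0xDB = 11011011 → 2-byte char #1 = DB 8F.
Offset 2: leading byte 0xF3 = 11110011 → 4-byte char #2 = F3 89 82 A1.
Offset 6: leading byte 0xC8 = 11001000 → 2-byte char #3 = C8 84.
Offset 8: leading byte 0xCE = 11001110 → 2-byte char #4 = CE AB.
Offset 10: leading byte 0xC9 = 11001001 → 2-byte char #5 = C9 BB.
Offset 12: leading byte 0xF0 = 11110000 → 4-byte char #6 = F0 9F 9A BE.
Offset 16: leading byte 0xF4 = 11110100 → 4-byte char #7 = F4 8D 8D 8E.
Leading byte 0xF4 = 11110100 matches 11110xxx → 4-byte sequence.
Byte 1: 0xF4 = 11110100, payload 100 (3 bits).
Byte 2: 0x8D = 10001101 (10xxxxxx ✓), payload 001101.
Byte 3: 0x8D = 10001101 (10xxxxxx ✓), payload 001101.
Byte 4: 0x8E = 10001110 (10xxxxxx ✓), payload 001110.
Concatenate: 100001101001101001110 = 0x10D34E (21 bits → U+10D34E).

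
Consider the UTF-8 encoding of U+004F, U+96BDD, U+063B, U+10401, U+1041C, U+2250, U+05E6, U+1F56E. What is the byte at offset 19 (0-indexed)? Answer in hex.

U+004F → 1-byte form 4F at offsets 0–0.
U+96BDD → 4-byte form F2 96 AF 9D at offsets 1–4.
U+063B → 2-byte form D8 BB at offsets 5–6.
U+10401 → 4-byte form F0 90 90 81 at offsets 7–10.
U+1041C → 4-byte form F0 90 90 9C at offsets 11–14.
U+2250 → 3-byte form E2 89 90 at offsets 15–17.
U+05E6 → 2-byte form D7 A6 at offsets 18–19.
Offset 19 falls in char 7's range; it's byte 2 of D7 A6 = 0xA6.

0xA6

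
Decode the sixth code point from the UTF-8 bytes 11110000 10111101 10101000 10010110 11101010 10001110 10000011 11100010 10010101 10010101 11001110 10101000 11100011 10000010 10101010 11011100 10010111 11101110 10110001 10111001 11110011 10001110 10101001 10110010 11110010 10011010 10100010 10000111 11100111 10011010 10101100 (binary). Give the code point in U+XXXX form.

U+0717

Offset 0: leading byte 0xF0 = 11110000 → 4-byte char #1 = F0 BD A8 96.
Offset 4: leading byte 0xEA = 11101010 → 3-byte char #2 = EA 8E 83.
Offset 7: leading byte 0xE2 = 11100010 → 3-byte char #3 = E2 95 95.
Offset 10: leading byte 0xCE = 11001110 → 2-byte char #4 = CE A8.
Offset 12: leading byte 0xE3 = 11100011 → 3-byte char #5 = E3 82 AA.
Offset 15: leading byte 0xDC = 11011100 → 2-byte char #6 = DC 97.
Leading byte 0xDC = 11011100 matches 110xxxxx → 2-byte sequence.
Byte 1: 0xDC = 11011100, payload 11100 (5 bits).
Byte 2: 0x97 = 10010111 (10xxxxxx ✓), payload 010111.
Concatenate: 11100010111 = 0x717 (11 bits → U+0717).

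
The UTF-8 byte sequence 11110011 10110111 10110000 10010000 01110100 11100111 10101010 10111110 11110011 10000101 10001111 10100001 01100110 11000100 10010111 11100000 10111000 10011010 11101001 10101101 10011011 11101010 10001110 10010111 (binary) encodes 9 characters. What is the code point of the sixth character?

Offset 0: leading byte 0xF3 = 11110011 → 4-byte char #1 = F3 B7 B0 90.
Offset 4: leading byte 0x74 = 01110100 → 1-byte char #2 = 74.
Offset 5: leading byte 0xE7 = 11100111 → 3-byte char #3 = E7 AA BE.
Offset 8: leading byte 0xF3 = 11110011 → 4-byte char #4 = F3 85 8F A1.
Offset 12: leading byte 0x66 = 01100110 → 1-byte char #5 = 66.
Offset 13: leading byte 0xC4 = 11000100 → 2-byte char #6 = C4 97.
Leading byte 0xC4 = 11000100 matches 110xxxxx → 2-byte sequence.
Byte 1: 0xC4 = 11000100, payload 00100 (5 bits).
Byte 2: 0x97 = 10010111 (10xxxxxx ✓), payload 010111.
Concatenate: 00100010111 = 0x117 (11 bits → U+0117).

U+0117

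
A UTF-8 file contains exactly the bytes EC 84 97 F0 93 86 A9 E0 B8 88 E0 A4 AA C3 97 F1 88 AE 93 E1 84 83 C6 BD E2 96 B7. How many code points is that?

Byte at offset 0: 0xEC = 11101100 → 3-byte char (#1). Advance 3.
Byte at offset 3: 0xF0 = 11110000 → 4-byte char (#2). Advance 4.
Byte at offset 7: 0xE0 = 11100000 → 3-byte char (#3). Advance 3.
Byte at offset 10: 0xE0 = 11100000 → 3-byte char (#4). Advance 3.
Byte at offset 13: 0xC3 = 11000011 → 2-byte char (#5). Advance 2.
Byte at offset 15: 0xF1 = 11110001 → 4-byte char (#6). Advance 4.
Byte at offset 19: 0xE1 = 11100001 → 3-byte char (#7). Advance 3.
Byte at offset 22: 0xC6 = 11000110 → 2-byte char (#8). Advance 2.
Byte at offset 24: 0xE2 = 11100010 → 3-byte char (#9). Advance 3.
Reached end at offset 27 after 9 code points.

9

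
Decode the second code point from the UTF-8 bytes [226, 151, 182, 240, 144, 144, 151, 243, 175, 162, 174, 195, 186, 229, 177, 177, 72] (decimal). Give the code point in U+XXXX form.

U+10417

Offset 0: leading byte 0xE2 = 11100010 → 3-byte char #1 = E2 97 B6.
Offset 3: leading byte 0xF0 = 11110000 → 4-byte char #2 = F0 90 90 97.
Leading byte 0xF0 = 11110000 matches 11110xxx → 4-byte sequence.
Byte 1: 0xF0 = 11110000, payload 000 (3 bits).
Byte 2: 0x90 = 10010000 (10xxxxxx ✓), payload 010000.
Byte 3: 0x90 = 10010000 (10xxxxxx ✓), payload 010000.
Byte 4: 0x97 = 10010111 (10xxxxxx ✓), payload 010111.
Concatenate: 000010000010000010111 = 0x10417 (21 bits → U+10417).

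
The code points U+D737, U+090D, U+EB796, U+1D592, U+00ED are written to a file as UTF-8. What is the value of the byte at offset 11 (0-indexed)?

U+D737 → 3-byte form ED 9C B7 at offsets 0–2.
U+090D → 3-byte form E0 A4 8D at offsets 3–5.
U+EB796 → 4-byte form F3 AB 9E 96 at offsets 6–9.
U+1D592 → 4-byte form F0 9D 96 92 at offsets 10–13.
Offset 11 falls in char 4's range; it's byte 2 of F0 9D 96 92 = 0x9D.

0x9D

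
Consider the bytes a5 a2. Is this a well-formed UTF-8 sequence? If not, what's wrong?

invalid (continuation byte with no leading byte)

Byte 0xA5 = 10100101 has the form 10xxxxxx — a continuation byte — but there is no preceding leading byte.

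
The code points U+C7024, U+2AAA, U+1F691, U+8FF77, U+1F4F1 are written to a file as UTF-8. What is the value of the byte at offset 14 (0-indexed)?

U+C7024 → 4-byte form F3 87 80 A4 at offsets 0–3.
U+2AAA → 3-byte form E2 AA AA at offsets 4–6.
U+1F691 → 4-byte form F0 9F 9A 91 at offsets 7–10.
U+8FF77 → 4-byte form F2 8F BD B7 at offsets 11–14.
Offset 14 falls in char 4's range; it's byte 4 of F2 8F BD B7 = 0xB7.

0xB7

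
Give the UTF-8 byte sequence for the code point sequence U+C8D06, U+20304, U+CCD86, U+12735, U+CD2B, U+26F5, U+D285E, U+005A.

F3 88 B4 86 F0 A0 8C 84 F3 8C B6 86 F0 92 9C B5 EC B4 AB E2 9B B5 F3 92 A1 9E 5A

U+C8D06: 4-byte form → F3 88 B4 86.
U+20304: 4-byte form → F0 A0 8C 84.
U+CCD86: 4-byte form → F3 8C B6 86.
U+12735: 4-byte form → F0 92 9C B5.
U+CD2B: 3-byte form → EC B4 AB.
U+26F5: 3-byte form → E2 9B B5.
U+D285E: 4-byte form → F3 92 A1 9E.
U+005A: 1-byte form → 5A.
Concatenated (27 bytes): F3 88 B4 86 F0 A0 8C 84 F3 8C B6 86 F0 92 9C B5 EC B4 AB E2 9B B5 F3 92 A1 9E 5A.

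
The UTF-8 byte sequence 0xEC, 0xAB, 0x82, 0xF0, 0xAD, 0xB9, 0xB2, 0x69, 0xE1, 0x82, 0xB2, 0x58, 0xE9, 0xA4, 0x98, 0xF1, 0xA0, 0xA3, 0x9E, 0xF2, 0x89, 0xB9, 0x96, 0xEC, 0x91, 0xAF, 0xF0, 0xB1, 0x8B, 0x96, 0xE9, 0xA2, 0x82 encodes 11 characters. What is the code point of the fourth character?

Offset 0: leading byte 0xEC = 11101100 → 3-byte char #1 = EC AB 82.
Offset 3: leading byte 0xF0 = 11110000 → 4-byte char #2 = F0 AD B9 B2.
Offset 7: leading byte 0x69 = 01101001 → 1-byte char #3 = 69.
Offset 8: leading byte 0xE1 = 11100001 → 3-byte char #4 = E1 82 B2.
Leading byte 0xE1 = 11100001 matches 1110xxxx → 3-byte sequence.
Byte 1: 0xE1 = 11100001, payload 0001 (4 bits).
Byte 2: 0x82 = 10000010 (10xxxxxx ✓), payload 000010.
Byte 3: 0xB2 = 10110010 (10xxxxxx ✓), payload 110010.
Concatenate: 0001000010110010 = 0x10B2 (16 bits → U+10B2).

U+10B2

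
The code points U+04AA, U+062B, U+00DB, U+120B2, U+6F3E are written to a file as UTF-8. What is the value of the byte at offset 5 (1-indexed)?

1-indexed offset 5 is 0-indexed offset 4.
U+04AA → 2-byte form D2 AA at offsets 0–1.
U+062B → 2-byte form D8 AB at offsets 2–3.
U+00DB → 2-byte form C3 9B at offsets 4–5.
Offset 4 falls in char 3's range; it's byte 1 of C3 9B = 0xC3.

0xC3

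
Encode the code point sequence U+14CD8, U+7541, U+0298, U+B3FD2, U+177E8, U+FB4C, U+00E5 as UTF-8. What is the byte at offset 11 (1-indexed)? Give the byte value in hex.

1-indexed offset 11 is 0-indexed offset 10.
U+14CD8 → 4-byte form F0 94 B3 98 at offsets 0–3.
U+7541 → 3-byte form E7 95 81 at offsets 4–6.
U+0298 → 2-byte form CA 98 at offsets 7–8.
U+B3FD2 → 4-byte form F2 B3 BF 92 at offsets 9–12.
Offset 10 falls in char 4's range; it's byte 2 of F2 B3 BF 92 = 0xB3.

0xB3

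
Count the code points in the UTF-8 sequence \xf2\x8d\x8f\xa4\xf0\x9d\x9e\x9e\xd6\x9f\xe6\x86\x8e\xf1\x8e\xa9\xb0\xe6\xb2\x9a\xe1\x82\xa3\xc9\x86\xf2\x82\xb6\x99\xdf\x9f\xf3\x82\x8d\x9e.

Byte at offset 0: 0xF2 = 11110010 → 4-byte char (#1). Advance 4.
Byte at offset 4: 0xF0 = 11110000 → 4-byte char (#2). Advance 4.
Byte at offset 8: 0xD6 = 11010110 → 2-byte char (#3). Advance 2.
Byte at offset 10: 0xE6 = 11100110 → 3-byte char (#4). Advance 3.
Byte at offset 13: 0xF1 = 11110001 → 4-byte char (#5). Advance 4.
Byte at offset 17: 0xE6 = 11100110 → 3-byte char (#6). Advance 3.
Byte at offset 20: 0xE1 = 11100001 → 3-byte char (#7). Advance 3.
Byte at offset 23: 0xC9 = 11001001 → 2-byte char (#8). Advance 2.
Byte at offset 25: 0xF2 = 11110010 → 4-byte char (#9). Advance 4.
Byte at offset 29: 0xDF = 11011111 → 2-byte char (#10). Advance 2.
Byte at offset 31: 0xF3 = 11110011 → 4-byte char (#11). Advance 4.
Reached end at offset 35 after 11 code points.

11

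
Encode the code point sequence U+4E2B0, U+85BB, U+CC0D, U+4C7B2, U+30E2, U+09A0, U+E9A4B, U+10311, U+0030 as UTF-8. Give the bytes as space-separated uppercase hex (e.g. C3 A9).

F1 8E 8A B0 E8 96 BB EC B0 8D F1 8C 9E B2 E3 83 A2 E0 A6 A0 F3 A9 A9 8B F0 90 8C 91 30

U+4E2B0: 4-byte form → F1 8E 8A B0.
U+85BB: 3-byte form → E8 96 BB.
U+CC0D: 3-byte form → EC B0 8D.
U+4C7B2: 4-byte form → F1 8C 9E B2.
U+30E2: 3-byte form → E3 83 A2.
U+09A0: 3-byte form → E0 A6 A0.
U+E9A4B: 4-byte form → F3 A9 A9 8B.
U+10311: 4-byte form → F0 90 8C 91.
U+0030: 1-byte form → 30.
Concatenated (29 bytes): F1 8E 8A B0 E8 96 BB EC B0 8D F1 8C 9E B2 E3 83 A2 E0 A6 A0 F3 A9 A9 8B F0 90 8C 91 30.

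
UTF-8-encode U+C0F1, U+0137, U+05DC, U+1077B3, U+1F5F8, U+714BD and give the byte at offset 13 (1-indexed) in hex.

1-indexed offset 13 is 0-indexed offset 12.
U+C0F1 → 3-byte form EC 83 B1 at offsets 0–2.
U+0137 → 2-byte form C4 B7 at offsets 3–4.
U+05DC → 2-byte form D7 9C at offsets 5–6.
U+1077B3 → 4-byte form F4 87 9E B3 at offsets 7–10.
U+1F5F8 → 4-byte form F0 9F 97 B8 at offsets 11–14.
Offset 12 falls in char 5's range; it's byte 2 of F0 9F 97 B8 = 0x9F.

0x9F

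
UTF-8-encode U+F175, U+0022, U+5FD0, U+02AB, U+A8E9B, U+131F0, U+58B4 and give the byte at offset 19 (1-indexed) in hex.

0xA2

1-indexed offset 19 is 0-indexed offset 18.
U+F175 → 3-byte form EF 85 B5 at offsets 0–2.
U+0022 → 1-byte form 22 at offsets 3–3.
U+5FD0 → 3-byte form E5 BF 90 at offsets 4–6.
U+02AB → 2-byte form CA AB at offsets 7–8.
U+A8E9B → 4-byte form F2 A8 BA 9B at offsets 9–12.
U+131F0 → 4-byte form F0 93 87 B0 at offsets 13–16.
U+58B4 → 3-byte form E5 A2 B4 at offsets 17–19.
Offset 18 falls in char 7's range; it's byte 2 of E5 A2 B4 = 0xA2.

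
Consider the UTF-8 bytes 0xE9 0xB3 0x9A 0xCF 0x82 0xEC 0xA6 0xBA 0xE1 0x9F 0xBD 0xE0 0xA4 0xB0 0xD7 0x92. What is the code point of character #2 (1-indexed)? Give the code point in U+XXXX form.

Offset 0: leading byte 0xE9 = 11101001 → 3-byte char #1 = E9 B3 9A.
Offset 3: leading byte 0xCF = 11001111 → 2-byte char #2 = CF 82.
Leading byte 0xCF = 11001111 matches 110xxxxx → 2-byte sequence.
Byte 1: 0xCF = 11001111, payload 01111 (5 bits).
Byte 2: 0x82 = 10000010 (10xxxxxx ✓), payload 000010.
Concatenate: 01111000010 = 0x3C2 (11 bits → U+03C2).

U+03C2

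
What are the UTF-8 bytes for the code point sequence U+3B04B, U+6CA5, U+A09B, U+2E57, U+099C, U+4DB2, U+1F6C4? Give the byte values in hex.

F0 BB 81 8B E6 B2 A5 EA 82 9B E2 B9 97 E0 A6 9C E4 B6 B2 F0 9F 9B 84

U+3B04B: 4-byte form → F0 BB 81 8B.
U+6CA5: 3-byte form → E6 B2 A5.
U+A09B: 3-byte form → EA 82 9B.
U+2E57: 3-byte form → E2 B9 97.
U+099C: 3-byte form → E0 A6 9C.
U+4DB2: 3-byte form → E4 B6 B2.
U+1F6C4: 4-byte form → F0 9F 9B 84.
Concatenated (23 bytes): F0 BB 81 8B E6 B2 A5 EA 82 9B E2 B9 97 E0 A6 9C E4 B6 B2 F0 9F 9B 84.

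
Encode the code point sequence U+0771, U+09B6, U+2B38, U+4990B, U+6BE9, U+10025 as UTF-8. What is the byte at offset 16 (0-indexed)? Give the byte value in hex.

0x90

U+0771 → 2-byte form DD B1 at offsets 0–1.
U+09B6 → 3-byte form E0 A6 B6 at offsets 2–4.
U+2B38 → 3-byte form E2 AC B8 at offsets 5–7.
U+4990B → 4-byte form F1 89 A4 8B at offsets 8–11.
U+6BE9 → 3-byte form E6 AF A9 at offsets 12–14.
U+10025 → 4-byte form F0 90 80 A5 at offsets 15–18.
Offset 16 falls in char 6's range; it's byte 2 of F0 90 80 A5 = 0x90.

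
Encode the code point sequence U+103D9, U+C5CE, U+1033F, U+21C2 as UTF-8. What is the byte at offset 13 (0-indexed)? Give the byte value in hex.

0x82

U+103D9 → 4-byte form F0 90 8F 99 at offsets 0–3.
U+C5CE → 3-byte form EC 97 8E at offsets 4–6.
U+1033F → 4-byte form F0 90 8C BF at offsets 7–10.
U+21C2 → 3-byte form E2 87 82 at offsets 11–13.
Offset 13 falls in char 4's range; it's byte 3 of E2 87 82 = 0x82.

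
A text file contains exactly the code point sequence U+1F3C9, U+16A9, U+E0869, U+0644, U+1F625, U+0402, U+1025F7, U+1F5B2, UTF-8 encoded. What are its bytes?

F0 9F 8F 89 E1 9A A9 F3 A0 A1 A9 D9 84 F0 9F 98 A5 D0 82 F4 82 97 B7 F0 9F 96 B2

U+1F3C9: 4-byte form → F0 9F 8F 89.
U+16A9: 3-byte form → E1 9A A9.
U+E0869: 4-byte form → F3 A0 A1 A9.
U+0644: 2-byte form → D9 84.
U+1F625: 4-byte form → F0 9F 98 A5.
U+0402: 2-byte form → D0 82.
U+1025F7: 4-byte form → F4 82 97 B7.
U+1F5B2: 4-byte form → F0 9F 96 B2.
Concatenated (27 bytes): F0 9F 8F 89 E1 9A A9 F3 A0 A1 A9 D9 84 F0 9F 98 A5 D0 82 F4 82 97 B7 F0 9F 96 B2.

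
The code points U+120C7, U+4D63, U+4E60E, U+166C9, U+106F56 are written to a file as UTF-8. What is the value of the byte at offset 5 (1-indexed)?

0xE4

1-indexed offset 5 is 0-indexed offset 4.
U+120C7 → 4-byte form F0 92 83 87 at offsets 0–3.
U+4D63 → 3-byte form E4 B5 A3 at offsets 4–6.
Offset 4 falls in char 2's range; it's byte 1 of E4 B5 A3 = 0xE4.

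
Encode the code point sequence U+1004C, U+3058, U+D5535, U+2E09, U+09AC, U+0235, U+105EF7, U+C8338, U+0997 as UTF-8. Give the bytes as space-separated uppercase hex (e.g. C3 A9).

U+1004C: 4-byte form → F0 90 81 8C.
U+3058: 3-byte form → E3 81 98.
U+D5535: 4-byte form → F3 95 94 B5.
U+2E09: 3-byte form → E2 B8 89.
U+09AC: 3-byte form → E0 A6 AC.
U+0235: 2-byte form → C8 B5.
U+105EF7: 4-byte form → F4 85 BB B7.
U+C8338: 4-byte form → F3 88 8C B8.
U+0997: 3-byte form → E0 A6 97.
Concatenated (30 bytes): F0 90 81 8C E3 81 98 F3 95 94 B5 E2 B8 89 E0 A6 AC C8 B5 F4 85 BB B7 F3 88 8C B8 E0 A6 97.

F0 90 81 8C E3 81 98 F3 95 94 B5 E2 B8 89 E0 A6 AC C8 B5 F4 85 BB B7 F3 88 8C B8 E0 A6 97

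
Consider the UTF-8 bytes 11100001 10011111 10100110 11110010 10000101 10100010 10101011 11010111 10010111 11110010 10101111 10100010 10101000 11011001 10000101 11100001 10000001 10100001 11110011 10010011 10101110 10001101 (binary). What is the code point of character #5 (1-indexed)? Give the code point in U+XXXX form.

U+0645

Offset 0: leading byte 0xE1 = 11100001 → 3-byte char #1 = E1 9F A6.
Offset 3: leading byte 0xF2 = 11110010 → 4-byte char #2 = F2 85 A2 AB.
Offset 7: leading byte 0xD7 = 11010111 → 2-byte char #3 = D7 97.
Offset 9: leading byte 0xF2 = 11110010 → 4-byte char #4 = F2 AF A2 A8.
Offset 13: leading byte 0xD9 = 11011001 → 2-byte char #5 = D9 85.
Leading byte 0xD9 = 11011001 matches 110xxxxx → 2-byte sequence.
Byte 1: 0xD9 = 11011001, payload 11001 (5 bits).
Byte 2: 0x85 = 10000101 (10xxxxxx ✓), payload 000101.
Concatenate: 11001000101 = 0x645 (11 bits → U+0645).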